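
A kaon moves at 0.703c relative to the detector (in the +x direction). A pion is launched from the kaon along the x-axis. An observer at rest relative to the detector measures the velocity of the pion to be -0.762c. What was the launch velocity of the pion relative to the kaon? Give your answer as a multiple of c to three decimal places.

-0.954c

Invert the composition law: u' = (u − v)/(1 − uv/c²).
u' = (-0.762 − 0.703) / (1 − (-0.762)(0.703)) = -1.4650/1.5357 = -0.9540.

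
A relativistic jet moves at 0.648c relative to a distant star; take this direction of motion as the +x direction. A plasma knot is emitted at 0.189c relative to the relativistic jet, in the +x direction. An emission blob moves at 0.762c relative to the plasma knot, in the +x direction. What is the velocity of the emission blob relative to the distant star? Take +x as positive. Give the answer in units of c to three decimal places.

0.961c

Apply u = (u' + v)/(1 + u'v/c²) successively, working outward toward the distant star.
Start: velocity of the relativistic jet relative to the distant star = 0.6480c.
Compose with the plasma knot (u' = 0.189 in the relativistic jet frame): u_1 = (0.189 + 0.648) / (1 + 0.189·0.648) = 0.8370/1.1225 = 0.7457.
Compose with the emission blob (u' = 0.762 in the plasma knot frame): u_2 = (0.762 + 0.746) / (1 + 0.762·0.746) = 1.5077/1.5682 = 0.9614.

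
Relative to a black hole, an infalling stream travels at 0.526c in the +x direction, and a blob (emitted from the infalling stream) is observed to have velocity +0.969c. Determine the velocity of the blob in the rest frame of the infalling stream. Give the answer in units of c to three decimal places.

Invert the composition law: u' = (u − v)/(1 − uv/c²).
u' = (0.969 − 0.526) / (1 − (0.969)(0.526)) = 0.4430/0.4903 = 0.9035.

+0.904c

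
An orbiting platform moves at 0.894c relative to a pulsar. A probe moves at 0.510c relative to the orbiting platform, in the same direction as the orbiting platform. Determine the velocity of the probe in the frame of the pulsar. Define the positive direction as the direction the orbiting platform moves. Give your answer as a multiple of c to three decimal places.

0.964c

With v = 0.894 and u' = 0.510 (in units of c),
u = (u' + v)/(1 + u'v/c²):
u = (0.510 + 0.894) / (1 + 0.510·0.894) = 1.4040/1.4559 = 0.9643
(Galilean addition would give +1.404c, exceeding c.)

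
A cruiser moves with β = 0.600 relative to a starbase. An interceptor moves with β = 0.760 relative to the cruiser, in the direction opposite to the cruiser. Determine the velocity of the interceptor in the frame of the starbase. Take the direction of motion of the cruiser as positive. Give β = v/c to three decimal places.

β = -0.294

With v = 0.600 and u' = -0.760 (in units of c),
u = (u' + v)/(1 + u'v/c²):
u = (-0.760 + 0.600) / (1 + (-0.760)·0.600) = -0.1600/0.5440 = -0.2941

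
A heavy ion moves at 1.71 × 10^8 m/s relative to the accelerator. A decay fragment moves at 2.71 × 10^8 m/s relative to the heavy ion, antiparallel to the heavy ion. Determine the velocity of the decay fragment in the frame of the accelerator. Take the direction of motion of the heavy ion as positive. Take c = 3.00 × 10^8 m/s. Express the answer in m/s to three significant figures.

-2.06 × 10^8 m/s

In units of c (dividing by 3.00 × 10^8 m/s): v = 0.570, u' = -0.903.
u = (u' + v)/(1 + u'v/c²):
u = (-0.903 + 0.570) / (1 + (-0.903)·0.570) = -0.3333/0.4851 = -0.6871
Converting back: u = -0.6871 × 3.00 × 10^8 m/s.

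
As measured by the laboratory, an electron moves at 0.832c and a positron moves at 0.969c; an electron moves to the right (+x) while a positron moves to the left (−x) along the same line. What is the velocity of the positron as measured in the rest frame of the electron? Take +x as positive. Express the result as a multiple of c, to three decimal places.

β_A = 0.832, β_B = -0.969.
Transform to A's frame with the inverse velocity-addition law: u' = (u − v)/(1 − uv/c²), taking u = β_B and v = β_A.
u' = (-0.969 − 0.832) / (1 − (0.832)(-0.969)) = -1.8010/1.8062 = -0.9971.

-0.997c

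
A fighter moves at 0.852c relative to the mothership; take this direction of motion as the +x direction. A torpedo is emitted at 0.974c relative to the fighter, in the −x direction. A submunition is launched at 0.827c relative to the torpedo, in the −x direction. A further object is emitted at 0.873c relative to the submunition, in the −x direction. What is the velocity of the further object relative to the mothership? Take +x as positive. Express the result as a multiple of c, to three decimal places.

Apply u = (u' + v)/(1 + u'v/c²) successively, working outward toward the mothership.
Start: velocity of the fighter relative to the mothership = 0.8520c.
Compose with the torpedo (u' = -0.974 in the fighter frame): u_1 = (-0.974 + 0.852) / (1 + (-0.974)·0.852) = -0.1220/0.1702 = -0.7170.
Compose with the submunition (u' = -0.827 in the torpedo frame): u_2 = (-0.827 + (-0.717)) / (1 + (-0.827)·(-0.717)) = -1.5440/1.5930 = -0.9693.
Compose with the further object (u' = -0.873 in the submunition frame): u_3 = (-0.873 + (-0.969)) / (1 + (-0.873)·(-0.969)) = -1.8423/1.8462 = -0.9979.

-0.998c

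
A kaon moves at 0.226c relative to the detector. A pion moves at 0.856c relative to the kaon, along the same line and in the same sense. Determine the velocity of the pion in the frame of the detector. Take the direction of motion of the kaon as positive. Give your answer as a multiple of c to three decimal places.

0.907c

With v = 0.226 and u' = 0.856 (in units of c),
u = (u' + v)/(1 + u'v/c²):
u = (0.856 + 0.226) / (1 + 0.856·0.226) = 1.0820/1.1935 = 0.9066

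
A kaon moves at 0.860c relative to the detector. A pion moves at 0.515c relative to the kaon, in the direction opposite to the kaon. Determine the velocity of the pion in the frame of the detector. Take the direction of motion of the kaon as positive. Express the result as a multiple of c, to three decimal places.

+0.619c

With v = 0.860 and u' = -0.515 (in units of c),
u = (u' + v)/(1 + u'v/c²):
u = (-0.515 + 0.860) / (1 + (-0.515)·0.860) = 0.3450/0.5571 = 0.6193
(Galilean addition would give +0.345c.)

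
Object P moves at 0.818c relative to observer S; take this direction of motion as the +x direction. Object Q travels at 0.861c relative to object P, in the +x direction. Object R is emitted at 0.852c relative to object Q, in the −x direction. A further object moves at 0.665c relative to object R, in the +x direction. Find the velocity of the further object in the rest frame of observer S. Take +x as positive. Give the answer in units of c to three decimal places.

Apply u = (u' + v)/(1 + u'v/c²) successively, working outward toward observer S.
Start: velocity of object P relative to observer S = 0.8180c.
Compose with object Q (u' = 0.861 in object P frame): u_1 = (0.861 + 0.818) / (1 + 0.861·0.818) = 1.6790/1.7043 = 0.9852.
Compose with object R (u' = -0.852 in object Q frame): u_2 = (-0.852 + 0.985) / (1 + (-0.852)·0.985) = 0.1332/0.1606 = 0.8289.
Compose with the further object (u' = 0.665 in object R frame): u_3 = (0.665 + 0.829) / (1 + 0.665·0.829) = 1.4939/1.5512 = 0.9630.

+0.963c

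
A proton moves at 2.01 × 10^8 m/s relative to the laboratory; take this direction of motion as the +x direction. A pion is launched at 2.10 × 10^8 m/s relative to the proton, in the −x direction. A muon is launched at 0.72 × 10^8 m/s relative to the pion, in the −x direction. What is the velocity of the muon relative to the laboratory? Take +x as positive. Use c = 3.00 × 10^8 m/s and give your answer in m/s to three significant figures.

Apply u = (u' + v)/(1 + u'v/c²) successively, working outward toward the laboratory.
(Dividing each given speed by c = 3.00 × 10^8 m/s to work in units of c.)
Start: velocity of the proton relative to the laboratory = 0.6700c.
Compose with the pion (u' = -0.700 in the proton frame): u_1 = (-0.700 + 0.670) / (1 + (-0.700)·0.670) = -0.0300/0.5310 = -0.0565.
Compose with the muon (u' = -0.240 in the pion frame): u_2 = (-0.240 + (-0.056)) / (1 + (-0.240)·(-0.056)) = -0.2965/1.0136 = -0.2925.
So u = -0.2925 × 3.00 × 10^8 m/s.

-8.78 × 10^7 m/s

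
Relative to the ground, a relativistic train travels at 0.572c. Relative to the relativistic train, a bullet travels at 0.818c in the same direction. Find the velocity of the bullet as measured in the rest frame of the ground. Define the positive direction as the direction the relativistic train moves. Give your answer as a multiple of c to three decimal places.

0.947c

With v = 0.572 and u' = 0.818 (in units of c),
u = (u' + v)/(1 + u'v/c²):
u = (0.818 + 0.572) / (1 + 0.818·0.572) = 1.3900/1.4679 = 0.9469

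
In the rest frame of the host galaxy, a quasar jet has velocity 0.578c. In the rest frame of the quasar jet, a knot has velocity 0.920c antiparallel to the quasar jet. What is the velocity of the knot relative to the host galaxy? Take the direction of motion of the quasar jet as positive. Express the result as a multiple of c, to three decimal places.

With v = 0.578 and u' = -0.920 (in units of c),
u = (u' + v)/(1 + u'v/c²):
u = (-0.920 + 0.578) / (1 + (-0.920)·0.578) = -0.3420/0.4682 = -0.7304
(Galilean addition would give -0.342c.)

-0.730c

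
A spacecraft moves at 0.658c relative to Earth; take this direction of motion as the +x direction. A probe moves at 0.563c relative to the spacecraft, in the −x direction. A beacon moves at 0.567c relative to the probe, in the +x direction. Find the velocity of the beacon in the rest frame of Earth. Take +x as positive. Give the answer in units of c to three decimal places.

Apply u = (u' + v)/(1 + u'v/c²) successively, working outward toward Earth.
Start: velocity of the spacecraft relative to Earth = 0.6580c.
Compose with the probe (u' = -0.563 in the spacecraft frame): u_1 = (-0.563 + 0.658) / (1 + (-0.563)·0.658) = 0.0950/0.6295 = 0.1509.
Compose with the beacon (u' = 0.567 in the probe frame): u_2 = (0.567 + 0.151) / (1 + 0.567·0.151) = 0.7179/1.0856 = 0.6613.

+0.661c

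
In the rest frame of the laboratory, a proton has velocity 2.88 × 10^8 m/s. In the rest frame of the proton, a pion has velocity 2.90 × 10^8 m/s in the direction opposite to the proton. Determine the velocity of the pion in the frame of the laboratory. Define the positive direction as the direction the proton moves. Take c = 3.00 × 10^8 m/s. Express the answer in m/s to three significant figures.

-2.78 × 10^7 m/s

In units of c (dividing by 3.00 × 10^8 m/s): v = 0.960, u' = -0.967.
u = (u' + v)/(1 + u'v/c²):
u = (-0.967 + 0.960) / (1 + (-0.967)·0.960) = -0.0067/0.0720 = -0.0926
Converting back: u = -0.0926 × 3.00 × 10^8 m/s.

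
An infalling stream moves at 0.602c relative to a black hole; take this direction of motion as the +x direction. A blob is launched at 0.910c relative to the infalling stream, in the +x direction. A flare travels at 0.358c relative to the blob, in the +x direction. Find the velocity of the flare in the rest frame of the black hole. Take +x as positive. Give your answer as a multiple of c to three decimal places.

0.989c

Apply u = (u' + v)/(1 + u'v/c²) successively, working outward toward the black hole.
Start: velocity of the infalling stream relative to the black hole = 0.6020c.
Compose with the blob (u' = 0.910 in the infalling stream frame): u_1 = (0.910 + 0.602) / (1 + 0.910·0.602) = 1.5120/1.5478 = 0.9769.
Compose with the flare (u' = 0.358 in the blob frame): u_2 = (0.358 + 0.977) / (1 + 0.358·0.977) = 1.3349/1.3497 = 0.9890.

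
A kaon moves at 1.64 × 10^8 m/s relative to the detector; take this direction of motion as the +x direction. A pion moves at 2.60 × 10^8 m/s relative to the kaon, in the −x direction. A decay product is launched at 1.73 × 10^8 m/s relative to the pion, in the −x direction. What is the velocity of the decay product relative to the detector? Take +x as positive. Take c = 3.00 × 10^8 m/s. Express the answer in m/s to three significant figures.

-2.63 × 10^8 m/s

Apply u = (u' + v)/(1 + u'v/c²) successively, working outward toward the detector.
(Dividing each given speed by c = 3.00 × 10^8 m/s to work in units of c.)
Start: velocity of the kaon relative to the detector = 0.5467c.
Compose with the pion (u' = -0.867 in the kaon frame): u_1 = (-0.867 + 0.547) / (1 + (-0.867)·0.547) = -0.3200/0.5262 = -0.6081.
Compose with the decay product (u' = -0.577 in the pion frame): u_2 = (-0.577 + (-0.608)) / (1 + (-0.577)·(-0.608)) = -1.1848/1.3507 = -0.8772.
So u = -0.8772 × 3.00 × 10^8 m/s.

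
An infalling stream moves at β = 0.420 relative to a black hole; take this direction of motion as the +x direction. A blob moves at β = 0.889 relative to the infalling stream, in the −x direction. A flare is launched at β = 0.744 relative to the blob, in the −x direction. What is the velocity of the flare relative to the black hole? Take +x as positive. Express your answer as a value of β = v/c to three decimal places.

β = -0.959

Apply u = (u' + v)/(1 + u'v/c²) successively, working outward toward the black hole.
Start: velocity of the infalling stream relative to the black hole = 0.4200c.
Compose with the blob (u' = -0.889 in the infalling stream frame): u_1 = (-0.889 + 0.420) / (1 + (-0.889)·0.420) = -0.4690/0.6266 = -0.7485.
Compose with the flare (u' = -0.744 in the blob frame): u_2 = (-0.744 + (-0.748)) / (1 + (-0.744)·(-0.748)) = -1.4925/1.5569 = -0.9586.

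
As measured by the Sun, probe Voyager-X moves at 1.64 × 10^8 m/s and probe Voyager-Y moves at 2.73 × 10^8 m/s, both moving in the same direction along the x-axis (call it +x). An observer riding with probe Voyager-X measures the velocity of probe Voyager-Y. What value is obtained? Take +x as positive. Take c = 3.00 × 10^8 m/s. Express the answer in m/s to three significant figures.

β_A = 0.547, β_B = 0.910 (dividing each by c = 3.00 × 10^8 m/s).
Transform to A's frame with the inverse velocity-addition law: u' = (u − v)/(1 − uv/c²), taking u = β_B and v = β_A.
u' = (0.910 − 0.547) / (1 − (0.547)(0.910)) = 0.3633/0.5025 = 0.7230.
u' = 0.7230 × 3.00 × 10^8 m/s.

+2.17 × 10^8 m/s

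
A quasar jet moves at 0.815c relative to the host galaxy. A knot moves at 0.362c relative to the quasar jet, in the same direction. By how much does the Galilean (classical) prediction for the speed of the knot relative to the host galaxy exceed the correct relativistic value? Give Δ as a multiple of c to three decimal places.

Galilean: u_cl = 0.362 + 0.815 = 1.1770.
Relativistic: u_rel = (0.362 + 0.815) / (1 + 0.362·0.815) = 1.1770/1.2950 = 0.9089.
Δ = 1.1770 − 0.9089 = 0.2681.
(The classical prediction exceeds c; the relativistic result does not.)

Δ = 0.268c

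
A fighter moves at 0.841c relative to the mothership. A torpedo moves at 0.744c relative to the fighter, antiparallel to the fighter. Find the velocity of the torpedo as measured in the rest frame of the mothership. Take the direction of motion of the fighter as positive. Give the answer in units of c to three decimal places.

With v = 0.841 and u' = -0.744 (in units of c),
u = (u' + v)/(1 + u'v/c²):
u = (-0.744 + 0.841) / (1 + (-0.744)·0.841) = 0.0970/0.3743 = 0.2592

+0.259c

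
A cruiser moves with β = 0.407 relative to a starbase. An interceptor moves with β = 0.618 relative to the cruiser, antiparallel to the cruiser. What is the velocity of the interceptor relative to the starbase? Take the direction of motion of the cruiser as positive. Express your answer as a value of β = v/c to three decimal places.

With v = 0.407 and u' = -0.618 (in units of c),
u = (u' + v)/(1 + u'v/c²):
u = (-0.618 + 0.407) / (1 + (-0.618)·0.407) = -0.2110/0.7485 = -0.2819

β = -0.282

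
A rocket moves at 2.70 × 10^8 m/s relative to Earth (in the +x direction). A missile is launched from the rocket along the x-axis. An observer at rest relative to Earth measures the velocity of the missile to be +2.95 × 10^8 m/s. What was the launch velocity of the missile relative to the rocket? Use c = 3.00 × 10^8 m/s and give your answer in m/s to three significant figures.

+2.17 × 10^8 m/s

v = 0.900c, u = 0.983c.
Invert the composition law: u' = (u − v)/(1 − uv/c²).
u' = (0.983 − 0.900) / (1 − (0.983)(0.900)) = 0.0833/0.1150 = 0.7246.
u' = 0.7246 × 3.00 × 10^8 m/s.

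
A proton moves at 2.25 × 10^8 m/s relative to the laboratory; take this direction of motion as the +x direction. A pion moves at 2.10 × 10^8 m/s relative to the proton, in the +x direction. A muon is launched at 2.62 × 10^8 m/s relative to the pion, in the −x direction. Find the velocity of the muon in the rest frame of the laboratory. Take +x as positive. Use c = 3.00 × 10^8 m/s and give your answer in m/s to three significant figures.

Apply u = (u' + v)/(1 + u'v/c²) successively, working outward toward the laboratory.
(Dividing each given speed by c = 3.00 × 10^8 m/s to work in units of c.)
Start: velocity of the proton relative to the laboratory = 0.7500c.
Compose with the pion (u' = 0.700 in the proton frame): u_1 = (0.700 + 0.750) / (1 + 0.700·0.750) = 1.4500/1.5250 = 0.9508.
Compose with the muon (u' = -0.873 in the pion frame): u_2 = (-0.873 + 0.951) / (1 + (-0.873)·0.951) = 0.0775/0.1696 = 0.4568.
So u = 0.4568 × 3.00 × 10^8 m/s.

+1.37 × 10^8 m/s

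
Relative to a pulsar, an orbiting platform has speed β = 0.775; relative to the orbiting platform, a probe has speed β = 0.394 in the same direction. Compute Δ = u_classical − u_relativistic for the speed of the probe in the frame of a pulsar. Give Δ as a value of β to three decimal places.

Galilean: u_cl = 0.394 + 0.775 = 1.1690.
Relativistic: u_rel = (0.394 + 0.775) / (1 + 0.394·0.775) = 1.1690/1.3054 = 0.8955.
Δ = 1.1690 − 0.8955 = 0.2735.
(The classical prediction exceeds c; the relativistic result does not.)

Δ = 0.273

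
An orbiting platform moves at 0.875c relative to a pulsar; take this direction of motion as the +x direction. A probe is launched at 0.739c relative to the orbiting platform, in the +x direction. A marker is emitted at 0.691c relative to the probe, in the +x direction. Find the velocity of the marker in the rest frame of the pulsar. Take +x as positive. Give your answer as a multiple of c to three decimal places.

0.996c

Apply u = (u' + v)/(1 + u'v/c²) successively, working outward toward the pulsar.
Start: velocity of the orbiting platform relative to the pulsar = 0.8750c.
Compose with the probe (u' = 0.739 in the orbiting platform frame): u_1 = (0.739 + 0.875) / (1 + 0.739·0.875) = 1.6140/1.6466 = 0.9802.
Compose with the marker (u' = 0.691 in the probe frame): u_2 = (0.691 + 0.980) / (1 + 0.691·0.980) = 1.6712/1.6773 = 0.9963.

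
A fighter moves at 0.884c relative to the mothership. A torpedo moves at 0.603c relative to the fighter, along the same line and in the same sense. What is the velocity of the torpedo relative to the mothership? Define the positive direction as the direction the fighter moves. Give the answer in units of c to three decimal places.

With v = 0.884 and u' = 0.603 (in units of c),
u = (u' + v)/(1 + u'v/c²):
u = (0.603 + 0.884) / (1 + 0.603·0.884) = 1.4870/1.5331 = 0.9700
(Galilean addition would give +1.487c, exceeding c.)

0.970c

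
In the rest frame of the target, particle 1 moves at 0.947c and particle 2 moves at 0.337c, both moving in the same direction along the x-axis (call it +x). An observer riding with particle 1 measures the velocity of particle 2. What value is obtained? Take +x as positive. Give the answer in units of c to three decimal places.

β_A = 0.947, β_B = 0.337.
Transform to A's frame with the inverse velocity-addition law: u' = (u − v)/(1 − uv/c²), taking u = β_B and v = β_A.
u' = (0.337 − 0.947) / (1 − (0.947)(0.337)) = -0.6100/0.6809 = -0.8959.

-0.896c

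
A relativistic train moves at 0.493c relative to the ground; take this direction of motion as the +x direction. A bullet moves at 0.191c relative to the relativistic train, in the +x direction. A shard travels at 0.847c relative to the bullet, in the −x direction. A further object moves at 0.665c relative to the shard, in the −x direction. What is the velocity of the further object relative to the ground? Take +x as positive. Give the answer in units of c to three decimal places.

Apply u = (u' + v)/(1 + u'v/c²) successively, working outward toward the ground.
Start: velocity of the relativistic train relative to the ground = 0.4930c.
Compose with the bullet (u' = 0.191 in the relativistic train frame): u_1 = (0.191 + 0.493) / (1 + 0.191·0.493) = 0.6840/1.0942 = 0.6251.
Compose with the shard (u' = -0.847 in the bullet frame): u_2 = (-0.847 + 0.625) / (1 + (-0.847)·0.625) = -0.2219/0.4705 = -0.4715.
Compose with the further object (u' = -0.665 in the shard frame): u_3 = (-0.665 + (-0.472)) / (1 + (-0.665)·(-0.472)) = -1.1365/1.3136 = -0.8652.

-0.865c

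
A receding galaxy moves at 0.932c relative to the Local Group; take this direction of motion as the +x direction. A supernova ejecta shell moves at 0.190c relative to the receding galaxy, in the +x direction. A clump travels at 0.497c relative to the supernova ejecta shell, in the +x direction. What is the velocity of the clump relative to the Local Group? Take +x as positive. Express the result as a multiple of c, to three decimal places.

Apply u = (u' + v)/(1 + u'v/c²) successively, working outward toward the Local Group.
Start: velocity of the receding galaxy relative to the Local Group = 0.9320c.
Compose with the supernova ejecta shell (u' = 0.190 in the receding galaxy frame): u_1 = (0.190 + 0.932) / (1 + 0.190·0.932) = 1.1220/1.1771 = 0.9532.
Compose with the clump (u' = 0.497 in the supernova ejecta shell frame): u_2 = (0.497 + 0.953) / (1 + 0.497·0.953) = 1.4502/1.4737 = 0.9840.

0.984c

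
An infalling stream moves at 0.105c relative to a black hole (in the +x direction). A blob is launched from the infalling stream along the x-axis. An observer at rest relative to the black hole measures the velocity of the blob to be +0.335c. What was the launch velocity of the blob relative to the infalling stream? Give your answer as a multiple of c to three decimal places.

+0.238c

Invert the composition law: u' = (u − v)/(1 − uv/c²).
u' = (0.335 − 0.105) / (1 − (0.335)(0.105)) = 0.2300/0.9648 = 0.2384.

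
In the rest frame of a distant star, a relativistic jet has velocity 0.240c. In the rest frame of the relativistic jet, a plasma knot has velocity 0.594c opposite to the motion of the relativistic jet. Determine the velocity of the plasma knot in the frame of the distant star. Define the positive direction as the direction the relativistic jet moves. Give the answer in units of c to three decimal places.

With v = 0.240 and u' = -0.594 (in units of c),
u = (u' + v)/(1 + u'v/c²):
u = (-0.594 + 0.240) / (1 + (-0.594)·0.240) = -0.3540/0.8574 = -0.4129

-0.413c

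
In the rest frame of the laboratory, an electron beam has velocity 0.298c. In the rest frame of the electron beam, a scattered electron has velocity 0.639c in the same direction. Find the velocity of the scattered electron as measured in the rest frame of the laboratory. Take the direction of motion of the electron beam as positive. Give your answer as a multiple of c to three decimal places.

0.787c

With v = 0.298 and u' = 0.639 (in units of c),
u = (u' + v)/(1 + u'v/c²):
u = (0.639 + 0.298) / (1 + 0.639·0.298) = 0.9370/1.1904 = 0.7871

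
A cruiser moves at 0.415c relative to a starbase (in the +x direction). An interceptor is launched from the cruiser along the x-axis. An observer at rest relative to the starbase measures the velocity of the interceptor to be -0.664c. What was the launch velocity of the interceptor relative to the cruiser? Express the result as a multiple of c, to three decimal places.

Invert the composition law: u' = (u − v)/(1 − uv/c²).
u' = (-0.664 − 0.415) / (1 − (-0.664)(0.415)) = -1.0790/1.2756 = -0.8459.

-0.846c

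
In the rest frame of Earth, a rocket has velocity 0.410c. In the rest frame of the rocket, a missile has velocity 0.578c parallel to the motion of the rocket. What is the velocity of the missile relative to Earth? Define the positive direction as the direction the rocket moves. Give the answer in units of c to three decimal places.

With v = 0.410 and u' = 0.578 (in units of c),
u = (u' + v)/(1 + u'v/c²):
u = (0.578 + 0.410) / (1 + 0.578·0.410) = 0.9880/1.2370 = 0.7987

0.799c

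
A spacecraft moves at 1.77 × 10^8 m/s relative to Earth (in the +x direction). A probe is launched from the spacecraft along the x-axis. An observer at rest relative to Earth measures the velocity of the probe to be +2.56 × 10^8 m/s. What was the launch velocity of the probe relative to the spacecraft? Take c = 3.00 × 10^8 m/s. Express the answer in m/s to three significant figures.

+1.59 × 10^8 m/s

v = 0.590c, u = 0.853c.
Invert the composition law: u' = (u − v)/(1 − uv/c²).
u' = (0.853 − 0.590) / (1 − (0.853)(0.590)) = 0.2633/0.4965 = 0.5303.
u' = 0.5303 × 3.00 × 10^8 m/s.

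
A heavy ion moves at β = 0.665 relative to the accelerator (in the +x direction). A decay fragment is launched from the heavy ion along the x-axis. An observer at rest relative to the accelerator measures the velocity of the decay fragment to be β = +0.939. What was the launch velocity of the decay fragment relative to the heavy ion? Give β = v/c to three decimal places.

Invert the composition law: u' = (u − v)/(1 − uv/c²).
u' = (0.939 − 0.665) / (1 − (0.939)(0.665)) = 0.2740/0.3756 = 0.7296.

β = +0.730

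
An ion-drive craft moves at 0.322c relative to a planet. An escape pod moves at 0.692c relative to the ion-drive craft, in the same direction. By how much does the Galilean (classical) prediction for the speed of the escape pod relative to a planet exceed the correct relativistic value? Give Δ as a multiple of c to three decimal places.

Galilean: u_cl = 0.692 + 0.322 = 1.0140.
Relativistic: u_rel = (0.692 + 0.322) / (1 + 0.692·0.322) = 1.0140/1.2228 = 0.8292.
Δ = 1.0140 − 0.8292 = 0.1848.
(The classical prediction exceeds c; the relativistic result does not.)

Δ = 0.185c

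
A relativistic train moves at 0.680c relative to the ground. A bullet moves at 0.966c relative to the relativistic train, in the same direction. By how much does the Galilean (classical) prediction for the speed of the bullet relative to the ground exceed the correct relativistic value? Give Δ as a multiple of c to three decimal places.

Galilean: u_cl = 0.966 + 0.680 = 1.6460.
Relativistic: u_rel = (0.966 + 0.680) / (1 + 0.966·0.680) = 1.6460/1.6569 = 0.9934.
Δ = 1.6460 − 0.9934 = 0.6526.
(The classical prediction exceeds c; the relativistic result does not.)

Δ = 0.653c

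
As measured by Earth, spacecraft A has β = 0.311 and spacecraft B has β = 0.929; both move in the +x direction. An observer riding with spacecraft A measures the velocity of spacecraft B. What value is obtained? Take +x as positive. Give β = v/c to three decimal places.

β = +0.869

β_A = 0.311, β_B = 0.929.
Transform to A's frame with the inverse velocity-addition law: u' = (u − v)/(1 − uv/c²), taking u = β_B and v = β_A.
u' = (0.929 − 0.311) / (1 − (0.311)(0.929)) = 0.6180/0.7111 = 0.8691.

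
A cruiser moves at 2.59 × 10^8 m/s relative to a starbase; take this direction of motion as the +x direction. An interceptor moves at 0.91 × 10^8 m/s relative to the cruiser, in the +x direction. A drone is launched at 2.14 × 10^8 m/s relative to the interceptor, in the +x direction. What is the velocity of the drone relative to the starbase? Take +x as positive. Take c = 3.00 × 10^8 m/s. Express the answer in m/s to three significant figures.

Apply u = (u' + v)/(1 + u'v/c²) successively, working outward toward the starbase.
(Dividing each given speed by c = 3.00 × 10^8 m/s to work in units of c.)
Start: velocity of the cruiser relative to the starbase = 0.8633c.
Compose with the interceptor (u' = 0.303 in the cruiser frame): u_1 = (0.303 + 0.863) / (1 + 0.303·0.863) = 1.1667/1.2619 = 0.9245.
Compose with the drone (u' = 0.713 in the interceptor frame): u_2 = (0.713 + 0.925) / (1 + 0.713·0.925) = 1.6379/1.6595 = 0.9870.
So u = 0.9870 × 3.00 × 10^8 m/s.

2.96 × 10^8 m/s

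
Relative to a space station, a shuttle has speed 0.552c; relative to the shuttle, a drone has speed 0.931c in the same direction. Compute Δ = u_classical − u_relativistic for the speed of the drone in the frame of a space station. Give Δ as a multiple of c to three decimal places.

Galilean: u_cl = 0.931 + 0.552 = 1.4830.
Relativistic: u_rel = (0.931 + 0.552) / (1 + 0.931·0.552) = 1.4830/1.5139 = 0.9796.
Δ = 1.4830 − 0.9796 = 0.5034.
(The classical prediction exceeds c; the relativistic result does not.)

Δ = 0.503c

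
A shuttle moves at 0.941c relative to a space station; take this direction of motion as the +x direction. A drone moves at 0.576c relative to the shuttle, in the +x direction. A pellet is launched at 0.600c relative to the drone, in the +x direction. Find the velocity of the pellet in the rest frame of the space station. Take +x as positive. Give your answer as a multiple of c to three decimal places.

Apply u = (u' + v)/(1 + u'v/c²) successively, working outward toward the space station.
Start: velocity of the shuttle relative to the space station = 0.9410c.
Compose with the drone (u' = 0.576 in the shuttle frame): u_1 = (0.576 + 0.941) / (1 + 0.576·0.941) = 1.5170/1.5420 = 0.9838.
Compose with the pellet (u' = 0.600 in the drone frame): u_2 = (0.600 + 0.984) / (1 + 0.600·0.984) = 1.5838/1.5903 = 0.9959.

0.996c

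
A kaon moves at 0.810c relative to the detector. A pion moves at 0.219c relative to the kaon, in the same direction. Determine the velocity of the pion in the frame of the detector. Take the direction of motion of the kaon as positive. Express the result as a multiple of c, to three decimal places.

0.874c

With v = 0.810 and u' = 0.219 (in units of c),
u = (u' + v)/(1 + u'v/c²):
u = (0.219 + 0.810) / (1 + 0.219·0.810) = 1.0290/1.1774 = 0.8740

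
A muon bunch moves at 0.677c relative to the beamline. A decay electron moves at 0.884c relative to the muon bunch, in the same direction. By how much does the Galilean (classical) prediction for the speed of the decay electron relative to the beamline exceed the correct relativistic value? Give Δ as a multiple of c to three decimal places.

Galilean: u_cl = 0.884 + 0.677 = 1.5610.
Relativistic: u_rel = (0.884 + 0.677) / (1 + 0.884·0.677) = 1.5610/1.5985 = 0.9766.
Δ = 1.5610 − 0.9766 = 0.5844.
(The classical prediction exceeds c; the relativistic result does not.)

Δ = 0.584c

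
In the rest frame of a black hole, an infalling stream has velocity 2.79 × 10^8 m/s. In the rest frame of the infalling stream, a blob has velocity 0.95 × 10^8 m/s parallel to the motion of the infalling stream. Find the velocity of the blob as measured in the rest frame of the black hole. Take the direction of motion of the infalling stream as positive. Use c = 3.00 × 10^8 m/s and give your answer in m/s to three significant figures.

In units of c (dividing by 3.00 × 10^8 m/s): v = 0.930, u' = 0.317.
u = (u' + v)/(1 + u'v/c²):
u = (0.317 + 0.930) / (1 + 0.317·0.930) = 1.2467/1.2945 = 0.9630
Converting back: u = 0.9630 × 3.00 × 10^8 m/s.

2.89 × 10^8 m/s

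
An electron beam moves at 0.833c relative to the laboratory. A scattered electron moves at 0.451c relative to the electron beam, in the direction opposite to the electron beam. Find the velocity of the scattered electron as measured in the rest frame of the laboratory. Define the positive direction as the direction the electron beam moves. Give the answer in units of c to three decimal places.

With v = 0.833 and u' = -0.451 (in units of c),
u = (u' + v)/(1 + u'v/c²):
u = (-0.451 + 0.833) / (1 + (-0.451)·0.833) = 0.3820/0.6243 = 0.6119
(Galilean addition would give +0.382c.)

+0.612c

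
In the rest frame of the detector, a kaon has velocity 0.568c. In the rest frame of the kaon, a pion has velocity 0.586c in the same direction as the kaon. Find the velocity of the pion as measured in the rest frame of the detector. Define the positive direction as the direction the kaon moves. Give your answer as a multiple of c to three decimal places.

With v = 0.568 and u' = 0.586 (in units of c),
u = (u' + v)/(1 + u'v/c²):
u = (0.586 + 0.568) / (1 + 0.586·0.568) = 1.1540/1.3328 = 0.8658
(Galilean addition would give +1.154c, exceeding c.)

0.866c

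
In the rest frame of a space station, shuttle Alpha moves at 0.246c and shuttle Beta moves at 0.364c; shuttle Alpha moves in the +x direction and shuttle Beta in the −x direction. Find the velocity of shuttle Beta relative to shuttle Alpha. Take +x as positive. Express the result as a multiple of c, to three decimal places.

β_A = 0.246, β_B = -0.364.
Transform to A's frame with the inverse velocity-addition law: u' = (u − v)/(1 − uv/c²), taking u = β_B and v = β_A.
u' = (-0.364 − 0.246) / (1 − (0.246)(-0.364)) = -0.6100/1.0895 = -0.5599.

-0.560c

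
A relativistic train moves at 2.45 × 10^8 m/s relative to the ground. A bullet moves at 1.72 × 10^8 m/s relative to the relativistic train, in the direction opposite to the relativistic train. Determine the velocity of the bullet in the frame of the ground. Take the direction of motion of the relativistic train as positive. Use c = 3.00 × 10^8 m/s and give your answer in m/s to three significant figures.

+1.37 × 10^8 m/s

In units of c (dividing by 3.00 × 10^8 m/s): v = 0.817, u' = -0.573.
u = (u' + v)/(1 + u'v/c²):
u = (-0.573 + 0.817) / (1 + (-0.573)·0.817) = 0.2433/0.5318 = 0.4576
Converting back: u = 0.4576 × 3.00 × 10^8 m/s.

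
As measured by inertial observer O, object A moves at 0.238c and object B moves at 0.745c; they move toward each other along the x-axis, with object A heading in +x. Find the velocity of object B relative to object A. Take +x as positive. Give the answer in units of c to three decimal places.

β_A = 0.238, β_B = -0.745.
Transform to A's frame with the inverse velocity-addition law: u' = (u − v)/(1 − uv/c²), taking u = β_B and v = β_A.
u' = (-0.745 − 0.238) / (1 − (0.238)(-0.745)) = -0.9830/1.1773 = -0.8350.

-0.835c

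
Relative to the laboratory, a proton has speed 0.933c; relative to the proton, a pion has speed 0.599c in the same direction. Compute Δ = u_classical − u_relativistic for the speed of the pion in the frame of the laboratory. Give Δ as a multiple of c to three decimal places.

Δ = 0.549c

Galilean: u_cl = 0.599 + 0.933 = 1.5320.
Relativistic: u_rel = (0.599 + 0.933) / (1 + 0.599·0.933) = 1.5320/1.5589 = 0.9828.
Δ = 1.5320 − 0.9828 = 0.5492.
(The classical prediction exceeds c; the relativistic result does not.)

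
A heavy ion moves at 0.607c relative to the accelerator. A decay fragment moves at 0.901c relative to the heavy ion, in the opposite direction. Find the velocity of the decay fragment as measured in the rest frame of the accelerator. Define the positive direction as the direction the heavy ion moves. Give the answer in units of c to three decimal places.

With v = 0.607 and u' = -0.901 (in units of c),
u = (u' + v)/(1 + u'v/c²):
u = (-0.901 + 0.607) / (1 + (-0.901)·0.607) = -0.2940/0.4531 = -0.6489
(Galilean addition would give -0.294c.)

-0.649c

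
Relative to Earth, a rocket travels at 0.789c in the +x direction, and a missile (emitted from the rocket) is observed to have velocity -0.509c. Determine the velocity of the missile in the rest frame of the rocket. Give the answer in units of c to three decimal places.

Invert the composition law: u' = (u − v)/(1 − uv/c²).
u' = (-0.509 − 0.789) / (1 − (-0.509)(0.789)) = -1.2980/1.4016 = -0.9261.

-0.926c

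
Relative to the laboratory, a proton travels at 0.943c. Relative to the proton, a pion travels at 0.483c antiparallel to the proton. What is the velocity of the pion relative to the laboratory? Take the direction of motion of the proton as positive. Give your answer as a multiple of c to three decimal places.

With v = 0.943 and u' = -0.483 (in units of c),
u = (u' + v)/(1 + u'v/c²):
u = (-0.483 + 0.943) / (1 + (-0.483)·0.943) = 0.4600/0.5445 = 0.8448

+0.845c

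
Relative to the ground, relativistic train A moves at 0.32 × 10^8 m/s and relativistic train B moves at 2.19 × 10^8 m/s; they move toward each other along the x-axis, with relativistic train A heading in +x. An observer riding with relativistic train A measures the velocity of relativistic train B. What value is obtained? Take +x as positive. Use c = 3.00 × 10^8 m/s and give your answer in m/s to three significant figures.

β_A = 0.107, β_B = -0.730 (dividing each by c = 3.00 × 10^8 m/s).
Transform to A's frame with the inverse velocity-addition law: u' = (u − v)/(1 − uv/c²), taking u = β_B and v = β_A.
u' = (-0.730 − 0.107) / (1 − (0.107)(-0.730)) = -0.8367/1.0779 = -0.7762.
u' = -0.7762 × 3.00 × 10^8 m/s.

-2.33 × 10^8 m/s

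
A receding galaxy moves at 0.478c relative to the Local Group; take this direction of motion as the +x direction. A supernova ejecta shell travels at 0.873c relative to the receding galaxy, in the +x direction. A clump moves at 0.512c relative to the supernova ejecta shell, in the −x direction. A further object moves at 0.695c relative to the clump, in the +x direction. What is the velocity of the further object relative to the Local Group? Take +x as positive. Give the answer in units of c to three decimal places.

+0.974c

Apply u = (u' + v)/(1 + u'v/c²) successively, working outward toward the Local Group.
Start: velocity of the receding galaxy relative to the Local Group = 0.4780c.
Compose with the supernova ejecta shell (u' = 0.873 in the receding galaxy frame): u_1 = (0.873 + 0.478) / (1 + 0.873·0.478) = 1.3510/1.4173 = 0.9532.
Compose with the clump (u' = -0.512 in the supernova ejecta shell frame): u_2 = (-0.512 + 0.953) / (1 + (-0.512)·0.953) = 0.4412/0.5119 = 0.8619.
Compose with the further object (u' = 0.695 in the clump frame): u_3 = (0.695 + 0.862) / (1 + 0.695·0.862) = 1.5569/1.5990 = 0.9736.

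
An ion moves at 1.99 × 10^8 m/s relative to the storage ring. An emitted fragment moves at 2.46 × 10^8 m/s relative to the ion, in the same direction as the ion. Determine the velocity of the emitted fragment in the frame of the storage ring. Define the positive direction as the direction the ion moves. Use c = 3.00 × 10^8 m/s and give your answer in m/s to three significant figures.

In units of c (dividing by 3.00 × 10^8 m/s): v = 0.663, u' = 0.820.
u = (u' + v)/(1 + u'v/c²):
u = (0.820 + 0.663) / (1 + 0.820·0.663) = 1.4833/1.5439 = 0.9607
Converting back: u = 0.9607 × 3.00 × 10^8 m/s.

2.88 × 10^8 m/s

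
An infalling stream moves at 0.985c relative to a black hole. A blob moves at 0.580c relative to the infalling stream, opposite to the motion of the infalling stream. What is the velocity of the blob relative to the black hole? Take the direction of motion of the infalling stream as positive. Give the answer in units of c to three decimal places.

With v = 0.985 and u' = -0.580 (in units of c),
u = (u' + v)/(1 + u'v/c²):
u = (-0.580 + 0.985) / (1 + (-0.580)·0.985) = 0.4050/0.4287 = 0.9447
(Galilean addition would give +0.405c.)

+0.945c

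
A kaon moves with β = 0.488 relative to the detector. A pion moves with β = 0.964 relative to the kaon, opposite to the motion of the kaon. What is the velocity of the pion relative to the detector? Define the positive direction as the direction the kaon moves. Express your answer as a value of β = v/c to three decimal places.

β = -0.899

With v = 0.488 and u' = -0.964 (in units of c),
u = (u' + v)/(1 + u'v/c²):
u = (-0.964 + 0.488) / (1 + (-0.964)·0.488) = -0.4760/0.5296 = -0.8988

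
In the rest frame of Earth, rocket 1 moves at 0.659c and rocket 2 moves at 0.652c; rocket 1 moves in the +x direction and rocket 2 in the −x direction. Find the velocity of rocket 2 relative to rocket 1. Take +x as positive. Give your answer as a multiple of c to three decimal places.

-0.917c

β_A = 0.659, β_B = -0.652.
Transform to A's frame with the inverse velocity-addition law: u' = (u − v)/(1 − uv/c²), taking u = β_B and v = β_A.
u' = (-0.652 − 0.659) / (1 − (0.659)(-0.652)) = -1.3110/1.4297 = -0.9170.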